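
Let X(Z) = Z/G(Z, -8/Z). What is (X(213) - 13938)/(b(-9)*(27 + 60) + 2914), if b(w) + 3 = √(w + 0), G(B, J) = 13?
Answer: -480142593/92384890 + 47236041*I/92384890 ≈ -5.1972 + 0.5113*I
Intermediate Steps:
b(w) = -3 + √w (b(w) = -3 + √(w + 0) = -3 + √w)
X(Z) = Z/13
(X(213) - 13938)/(b(-9)*(27 + 60) + 2914) = ((1/13)*213 - 13938)/((-3 + √(-9))*(27 + 60) + 2914) = (213/13 - 13938)/((-3 + 3*I)*87 + 2914) = -180981/(13*((-261 + 261*I) + 2914)) = -180981*(2653 - 261*I)/7106530/13 = -180981*(2653 - 261*I)/92384890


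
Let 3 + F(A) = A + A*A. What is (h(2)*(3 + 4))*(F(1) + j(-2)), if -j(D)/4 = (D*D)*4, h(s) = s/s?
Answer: -455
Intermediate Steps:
h(s) = 1
j(D) = -16*D² (j(D) = -4*D*D*4 = -4*D²*4 = -16*D²)
F(A) = -3 + A + A² (F(A) = -3 + (A + A*A) = -3 + (A + A²) = -3 + A + A²)
(h(2)*(3 + 4))*(F(1) + j(-2)) = (1*(3 + 4))*((-3 + 1 + 1²) - 16*(-2)²) = (1*7)*((-3 + 1 + 1) - 16*4) = 7*(-1 - 64) = 7*(-65) = -455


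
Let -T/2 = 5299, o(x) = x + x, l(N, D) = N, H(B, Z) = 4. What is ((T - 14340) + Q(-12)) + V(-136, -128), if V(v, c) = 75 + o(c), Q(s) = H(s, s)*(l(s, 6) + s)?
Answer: -25215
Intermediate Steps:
o(x) = 2*x
Q(s) = 8*s (Q(s) = 4*(s + s) = 4*(2*s) = 8*s)
V(v, c) = 75 + 2*c
T = -10598 (T = -2*5299 = -10598)
((T - 14340) + Q(-12)) + V(-136, -128) = ((-10598 - 14340) + 8*(-12)) + (75 + 2*(-128)) = (-24938 - 96) + (75 - 256) = -25034 - 181 = -25215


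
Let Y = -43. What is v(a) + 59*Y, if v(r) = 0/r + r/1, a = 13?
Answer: -2524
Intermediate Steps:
v(r) = r (v(r) = 0 + r*1 = 0 + r = r)
v(a) + 59*Y = 13 + 59*(-43) = 13 - 2537 = -2524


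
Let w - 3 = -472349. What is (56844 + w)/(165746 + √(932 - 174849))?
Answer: -68867794492/27471910433 + 415502*I*√173917/27471910433 ≈ -2.5068 + 0.0063075*I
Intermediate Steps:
w = -472346 (w = 3 - 472349 = -472346)
(56844 + w)/(165746 + √(932 - 174849)) = (56844 - 472346)/(165746 + √(932 - 174849)) = -415502/(165746 + √(-173917)) = -415502/(165746 + I*√173917)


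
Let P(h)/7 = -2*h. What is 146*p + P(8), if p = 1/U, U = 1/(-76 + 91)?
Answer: 2078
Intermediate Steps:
P(h) = -14*h (P(h) = 7*(-2*h) = -14*h)
U = 1/15 ≈ 0.066667
p = 15 (p = 1/(1/15) = 15)
146*p + P(8) = 146*15 - 14*8 = 2190 - 112 = 2078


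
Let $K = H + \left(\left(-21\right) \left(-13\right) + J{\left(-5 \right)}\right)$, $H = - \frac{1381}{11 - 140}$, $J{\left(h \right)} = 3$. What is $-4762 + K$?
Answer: $- \frac{577313}{129} \approx -4475.3$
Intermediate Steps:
$H = \frac{1381}{129}$ ($H = - \frac{1381}{11 - 140} = - \frac{1381}{-129} = \left(-1381\right) \left(- \frac{1}{129}\right) = \frac{1381}{129} \approx 10.705$)
$K = \frac{36985}{129}$ ($K = \frac{1381}{129} + \left(\left(-21\right) \left(-13\right) + 3\right) = \frac{1381}{129} + \left(273 + 3\right) = \frac{1381}{129} + 276 = \frac{36985}{129} \approx 286.71$)
$-4762 + K = -4762 + \frac{36985}{129} = - \frac{577313}{129}$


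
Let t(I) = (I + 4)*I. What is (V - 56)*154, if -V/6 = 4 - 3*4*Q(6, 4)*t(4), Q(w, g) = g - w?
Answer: -721952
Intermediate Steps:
t(I) = I*(4 + I) (t(I) = (4 + I)*I = I*(4 + I))
V = -4632 (V = -6*(4 - 3*4*(4 - 1*6)*4*(4 + 4)) = -6*(4 - 3*4*(4 - 6)*4*8) = -6*(4 - 3*4*(-2)*32) = -6*(4 - (-24)*32) = -6*(4 - 3*(-256)) = -6*(4 + 768) = -6*772 = -4632)
(V - 56)*154 = (-4632 - 56)*154 = -4688*154 = -721952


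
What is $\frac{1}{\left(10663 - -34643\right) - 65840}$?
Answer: $- \frac{1}{20534} \approx -4.87 \cdot 10^{-5}$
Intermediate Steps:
$\frac{1}{\left(10663 - -34643\right) - 65840} = \frac{1}{\left(10663 + 34643\right) - 65840} = \frac{1}{45306 - 65840} = \frac{1}{-20534} = - \frac{1}{20534}$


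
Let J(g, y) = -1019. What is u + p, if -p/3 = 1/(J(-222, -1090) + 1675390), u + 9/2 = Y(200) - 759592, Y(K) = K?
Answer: -2543022954209/3348742 ≈ -7.5940e+5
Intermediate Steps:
u = -1518793/2 (u = -9/2 + (200 - 759592) = -9/2 - 759392 = -1518793/2 ≈ -7.5940e+5)
p = -3/1674371 (p = -3/(-1019 + 1675390) = -3/1674371 ≈ -1.7917e-6)
u + p = -1518793/2 - 3/1674371 = -2543022954209/3348742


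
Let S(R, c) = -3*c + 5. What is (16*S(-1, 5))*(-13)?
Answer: 2080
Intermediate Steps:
S(R, c) = 5 - 3*c
(16*S(-1, 5))*(-13) = (16*(5 - 3*5))*(-13) = (16*(5 - 15))*(-13) = (16*(-10))*(-13) = -160*(-13) = 2080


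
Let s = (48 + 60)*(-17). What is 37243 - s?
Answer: 39079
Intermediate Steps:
s = -1836 (s = 108*(-17) = -1836)
37243 - s = 37243 - 1*(-1836) = 37243 + 1836 = 39079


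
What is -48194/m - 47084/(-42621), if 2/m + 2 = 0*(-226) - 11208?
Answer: 11513098683854/42621 ≈ 2.7013e+8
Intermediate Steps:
m = -1/5605 (m = 2/(-2 + (0*(-226) - 11208)) = 2/(-2 + (0 - 11208)) = 2/(-2 - 11208) = 2/(-11210) = 2*(-1/11210) = -1/5605 ≈ -0.00017841)
-48194/m - 47084/(-42621) = -48194/(-1/5605) - 47084/(-42621) = -48194*(-5605) - 47084*(-1/42621) = 270127370 + 47084/42621 = 11513098683854/42621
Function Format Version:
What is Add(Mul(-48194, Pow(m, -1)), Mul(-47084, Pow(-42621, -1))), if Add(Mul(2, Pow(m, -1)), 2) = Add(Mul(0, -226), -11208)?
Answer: Rational(11513098683854, 42621) ≈ 2.7013e+8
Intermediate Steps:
m = Rational(-1, 5605) (m = Mul(2, Pow(Add(-2, Add(Mul(0, -226), -11208)), -1)) = Mul(2, Pow(Add(-2, Add(0, -11208)), -1)) = Mul(2, Pow(Add(-2, -11208), -1)) = Mul(2, Pow(-11210, -1)) = Mul(2, Rational(-1, 11210)) = Rational(-1, 5605) ≈ -0.00017841)
Add(Mul(-48194, Pow(m, -1)), Mul(-47084, Pow(-42621, -1))) = Add(Mul(-48194, Pow(Rational(-1, 5605), -1)), Mul(-47084, Pow(-42621, -1))) = Add(Mul(-48194, -5605), Mul(-47084, Rational(-1, 42621))) = Add(270127370, Rational(47084, 42621)) = Rational(11513098683854, 42621)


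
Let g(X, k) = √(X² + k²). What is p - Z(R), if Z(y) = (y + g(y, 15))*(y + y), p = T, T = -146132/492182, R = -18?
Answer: -159540034/246091 + 108*√61 ≈ 195.21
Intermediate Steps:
T = -73066/246091 (T = -146132*1/492182 = -73066/246091 ≈ -0.29691)
p = -73066/246091 ≈ -0.29691
Z(y) = 2*y*(y + √(225 + y²)) (Z(y) = (y + √(y² + 15²))*(y + y) = (y + √(y² + 225))*(2*y) = (y + √(225 + y²))*(2*y) = 2*y*(y + √(225 + y²)))
p - Z(R) = -73066/246091 - 2*(-18)*(-18 + √(225 + (-18)²)) = -73066/246091 - 2*(-18)*(-18 + √(225 + 324)) = -73066/246091 - 2*(-18)*(-18 + √549) = -73066/246091 - 2*(-18)*(-18 + 3*√61) = -73066/246091 - (648 - 108*√61) = -73066/246091 + (-648 + 108*√61) = -159540034/246091 + 108*√61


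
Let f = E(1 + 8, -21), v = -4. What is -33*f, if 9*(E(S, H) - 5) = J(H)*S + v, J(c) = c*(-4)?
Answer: -8767/3 ≈ -2922.3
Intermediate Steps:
J(c) = -4*c
E(S, H) = 41/9 - 4*H*S/9 (E(S, H) = 5 + ((-4*H)*S - 4)/9 = 5 + (-4*H*S - 4)/9 = 5 + (-4 - 4*H*S)/9 = 5 + (-4/9 - 4*H*S/9) = 41/9 - 4*H*S/9)
f = 797/9 (f = 41/9 - 4/9*(-21)*(1 + 8) = 41/9 - 4/9*(-21)*9 = 41/9 + 84 = 797/9 ≈ 88.556)
-33*f = -33*797/9 = -8767/3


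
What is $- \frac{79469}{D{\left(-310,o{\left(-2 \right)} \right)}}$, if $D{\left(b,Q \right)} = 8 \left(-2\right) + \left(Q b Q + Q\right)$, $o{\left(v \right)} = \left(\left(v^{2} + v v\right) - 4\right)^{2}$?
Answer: $\frac{79469}{79360} \approx 1.0014$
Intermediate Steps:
$o{\left(v \right)} = \left(-4 + 2 v^{2}\right)^{2}$ ($o{\left(v \right)} = \left(\left(v^{2} + v^{2}\right) - 4\right)^{2} = \left(2 v^{2} - 4\right)^{2} = \left(-4 + 2 v^{2}\right)^{2}$)
$D{\left(b,Q \right)} = -16 + Q + b Q^{2}$ ($D{\left(b,Q \right)} = -16 + \left(b Q^{2} + Q\right) = -16 + \left(Q + b Q^{2}\right) = -16 + Q + b Q^{2}$)
$- \frac{79469}{D{\left(-310,o{\left(-2 \right)} \right)}} = - \frac{79469}{-16 + 4 \left(-2 + \left(-2\right)^{2}\right)^{2} - 310 \left(4 \left(-2 + \left(-2\right)^{2}\right)^{2}\right)^{2}} = - \frac{79469}{-16 + 4 \left(-2 + 4\right)^{2} - 310 \left(4 \left(-2 + 4\right)^{2}\right)^{2}} = - \frac{79469}{-16 + 4 \cdot 2^{2} - 310 \left(4 \cdot 2^{2}\right)^{2}} = - \frac{79469}{-16 + 4 \cdot 4 - 310 \left(4 \cdot 4\right)^{2}} = - \frac{79469}{-16 + 16 - 310 \cdot 16^{2}} = - \frac{79469}{-16 + 16 - 79360} = - \frac{79469}{-79360} = \left(-79469\right) \left(- \frac{1}{79360}\right) = \frac{79469}{79360}$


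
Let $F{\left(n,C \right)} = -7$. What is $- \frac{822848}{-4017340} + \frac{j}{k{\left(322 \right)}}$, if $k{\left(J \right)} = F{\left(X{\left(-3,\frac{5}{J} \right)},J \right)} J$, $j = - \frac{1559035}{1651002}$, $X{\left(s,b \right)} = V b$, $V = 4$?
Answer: $\frac{767093894814421}{3737490597132180} \approx 0.20524$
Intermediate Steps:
$X{\left(s,b \right)} = 4 b$
$j = - \frac{1559035}{1651002} \approx -0.9443$
$k{\left(J \right)} = - 7 J$
$- \frac{822848}{-4017340} + \frac{j}{k{\left(322 \right)}} = - \frac{822848}{-4017340} - \frac{1559035}{1651002 \left(\left(-7\right) 322\right)} = \left(-822848\right) \left(- \frac{1}{4017340}\right) - \frac{1559035}{1651002 \left(-2254\right)} = \frac{205712}{1004335} - - \frac{1559035}{3721358508} = \frac{205712}{1004335} + \frac{1559035}{3721358508} = \frac{767093894814421}{3737490597132180}$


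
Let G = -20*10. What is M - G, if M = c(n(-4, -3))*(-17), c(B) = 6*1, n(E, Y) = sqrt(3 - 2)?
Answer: 98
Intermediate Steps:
n(E, Y) = 1 (n(E, Y) = sqrt(1) = 1)
c(B) = 6
G = -200
M = -102 (M = 6*(-17) = -102)
M - G = -102 - 1*(-200) = -102 + 200 = 98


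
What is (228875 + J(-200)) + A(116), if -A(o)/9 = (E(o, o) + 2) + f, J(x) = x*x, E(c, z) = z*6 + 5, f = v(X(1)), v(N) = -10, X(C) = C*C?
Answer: 262638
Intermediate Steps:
X(C) = C²
f = -10
E(c, z) = 5 + 6*z (E(c, z) = 6*z + 5 = 5 + 6*z)
J(x) = x²
A(o) = 27 - 54*o (A(o) = -9*(((5 + 6*o) + 2) - 10) = -9*((7 + 6*o) - 10) = -9*(-3 + 6*o) = 27 - 54*o)
(228875 + J(-200)) + A(116) = (228875 + (-200)²) + (27 - 54*116) = (228875 + 40000) + (27 - 6264) = 268875 - 6237 = 262638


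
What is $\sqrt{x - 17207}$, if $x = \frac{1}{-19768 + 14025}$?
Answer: $\frac{3 i \sqrt{63058013654}}{5743} \approx 131.18 i$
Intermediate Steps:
$x = - \frac{1}{5743}$ ($x = \frac{1}{-5743} = - \frac{1}{5743} \approx -0.00017412$)
$\sqrt{x - 17207} = \sqrt{- \frac{1}{5743} - 17207} = \sqrt{- \frac{98819802}{5743}} = \frac{3 i \sqrt{63058013654}}{5743}$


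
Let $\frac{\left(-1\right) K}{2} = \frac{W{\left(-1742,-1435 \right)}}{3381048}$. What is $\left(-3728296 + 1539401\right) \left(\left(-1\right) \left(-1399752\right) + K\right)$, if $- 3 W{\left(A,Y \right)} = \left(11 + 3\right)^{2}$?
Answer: $- \frac{3884710237043493575}{1267893} \approx -3.0639 \cdot 10^{12}$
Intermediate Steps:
$W{\left(A,Y \right)} = - \frac{196}{3}$ ($W{\left(A,Y \right)} = - \frac{\left(11 + 3\right)^{2}}{3} = - \frac{14^{2}}{3} = \left(- \frac{1}{3}\right) 196 = - \frac{196}{3}$)
$K = \frac{49}{1267893}$ ($K = - 2 \left(- \frac{196}{3 \cdot 3381048}\right) = - 2 \left(\left(- \frac{196}{3}\right) \frac{1}{3381048}\right) = \left(-2\right) \left(- \frac{49}{2535786}\right) = \frac{49}{1267893} \approx 3.8647 \cdot 10^{-5}$)
$\left(-3728296 + 1539401\right) \left(\left(-1\right) \left(-1399752\right) + K\right) = \left(-3728296 + 1539401\right) \left(\left(-1\right) \left(-1399752\right) + \frac{49}{1267893}\right) = - 2188895 \left(1399752 + \frac{49}{1267893}\right) = \left(-2188895\right) \frac{1774735762585}{1267893} = - \frac{3884710237043493575}{1267893}$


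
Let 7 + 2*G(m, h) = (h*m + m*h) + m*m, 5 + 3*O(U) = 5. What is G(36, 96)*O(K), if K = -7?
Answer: 0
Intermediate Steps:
O(U) = 0 (O(U) = -5/3 + (1/3)*5 = -5/3 + 5/3 = 0)
G(m, h) = -7/2 + m**2/2 + h*m (G(m, h) = -7/2 + ((h*m + m*h) + m*m)/2 = -7/2 + ((h*m + h*m) + m**2)/2 = -7/2 + (2*h*m + m**2)/2 = -7/2 + (m**2 + 2*h*m)/2 = -7/2 + (m**2/2 + h*m) = -7/2 + m**2/2 + h*m)
G(36, 96)*O(K) = (-7/2 + (1/2)*36**2 + 96*36)*0 = (-7/2 + (1/2)*1296 + 3456)*0 = (-7/2 + 648 + 3456)*0 = (8201/2)*0 = 0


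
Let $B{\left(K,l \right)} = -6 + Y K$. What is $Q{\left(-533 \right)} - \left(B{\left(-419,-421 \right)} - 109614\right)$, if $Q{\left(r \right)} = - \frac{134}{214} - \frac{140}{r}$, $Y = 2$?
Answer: $\frac{6299509467}{57031} \approx 1.1046 \cdot 10^{5}$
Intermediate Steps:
$B{\left(K,l \right)} = -6 + 2 K$
$Q{\left(r \right)} = - \frac{67}{107} - \frac{140}{r}$ ($Q{\left(r \right)} = \left(-134\right) \frac{1}{214} - \frac{140}{r} = - \frac{67}{107} - \frac{140}{r}$)
$Q{\left(-533 \right)} - \left(B{\left(-419,-421 \right)} - 109614\right) = \left(- \frac{67}{107} - \frac{140}{-533}\right) - \left(\left(-6 + 2 \left(-419\right)\right) - 109614\right) = \left(- \frac{67}{107} - - \frac{140}{533}\right) - \left(\left(-6 - 838\right) - 109614\right) = \left(- \frac{67}{107} + \frac{140}{533}\right) - \left(-844 - 109614\right) = - \frac{20731}{57031} - -110458 = - \frac{20731}{57031} + 110458 = \frac{6299509467}{57031}$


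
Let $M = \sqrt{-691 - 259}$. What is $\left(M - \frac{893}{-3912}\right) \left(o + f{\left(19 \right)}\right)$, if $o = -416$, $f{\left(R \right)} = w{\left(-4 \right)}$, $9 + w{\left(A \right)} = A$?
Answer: $- \frac{127699}{1304} - 2145 i \sqrt{38} \approx -97.929 - 13223.0 i$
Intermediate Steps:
$w{\left(A \right)} = -9 + A$
$f{\left(R \right)} = -13$ ($f{\left(R \right)} = -9 - 4 = -13$)
$M = 5 i \sqrt{38}$ ($M = \sqrt{-950} = 5 i \sqrt{38} \approx 30.822 i$)
$\left(M - \frac{893}{-3912}\right) \left(o + f{\left(19 \right)}\right) = \left(5 i \sqrt{38} - \frac{893}{-3912}\right) \left(-416 - 13\right) = \left(5 i \sqrt{38} - - \frac{893}{3912}\right) \left(-429\right) = \left(5 i \sqrt{38} + \frac{893}{3912}\right) \left(-429\right) = \left(\frac{893}{3912} + 5 i \sqrt{38}\right) \left(-429\right) = - \frac{127699}{1304} - 2145 i \sqrt{38}$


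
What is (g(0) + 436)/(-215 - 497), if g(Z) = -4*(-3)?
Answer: -56/89 ≈ -0.62921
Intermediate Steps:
g(Z) = 12
(g(0) + 436)/(-215 - 497) = (12 + 436)/(-215 - 497) = 448/(-712) = 448*(-1/712) = -56/89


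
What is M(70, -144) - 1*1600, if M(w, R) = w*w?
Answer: 3300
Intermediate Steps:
M(w, R) = w²
M(70, -144) - 1*1600 = 70² - 1*1600 = 4900 - 1600 = 3300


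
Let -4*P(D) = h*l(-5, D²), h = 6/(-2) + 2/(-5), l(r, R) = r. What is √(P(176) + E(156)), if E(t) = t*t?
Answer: √97327/2 ≈ 155.99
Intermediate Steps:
h = -17/5 (h = 6*(-½) + 2*(-⅕) = -3 - ⅖ = -17/5 ≈ -3.4000)
E(t) = t²
P(D) = -17/4 (P(D) = -(-17)*(-5)/20 = -¼*17 = -17/4)
√(P(176) + E(156)) = √(-17/4 + 156²) = √(-17/4 + 24336) = √(97327/4) = √97327/2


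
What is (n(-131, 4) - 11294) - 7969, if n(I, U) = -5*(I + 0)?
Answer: -18608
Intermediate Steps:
n(I, U) = -5*I
(n(-131, 4) - 11294) - 7969 = (-5*(-131) - 11294) - 7969 = (655 - 11294) - 7969 = -10639 - 7969 = -18608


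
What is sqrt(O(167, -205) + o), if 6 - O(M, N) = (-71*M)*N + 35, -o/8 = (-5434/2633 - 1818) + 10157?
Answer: I*sqrt(17313763296738)/2633 ≈ 1580.3*I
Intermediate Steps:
o = -175609224/2633 (o = -8*((-5434/2633 - 1818) + 10157) = -8*(-4792228/2633 + 10157) = -8*21951153/2633 = -175609224/2633 ≈ -66696.)
O(M, N) = -29 + 71*M*N (O(M, N) = 6 - ((-71*M)*N + 35) = 6 - (-71*M*N + 35) = 6 - (35 - 71*M*N) = 6 + (-35 + 71*M*N) = -29 + 71*M*N)
sqrt(O(167, -205) + o) = sqrt((-29 + 71*167*(-205)) - 175609224/2633) = sqrt((-29 - 2430685) - 175609224/2633) = sqrt(-2430714 - 175609224/2633) = sqrt(-6575679186/2633) = I*sqrt(17313763296738)/2633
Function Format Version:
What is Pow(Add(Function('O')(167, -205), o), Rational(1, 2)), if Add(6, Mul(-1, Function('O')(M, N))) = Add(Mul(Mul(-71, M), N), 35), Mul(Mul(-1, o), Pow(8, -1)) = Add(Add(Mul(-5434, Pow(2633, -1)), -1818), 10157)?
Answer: Mul(Rational(1, 2633), I, Pow(17313763296738, Rational(1, 2))) ≈ Mul(1580.3, I)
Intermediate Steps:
o = Rational(-175609224, 2633) (o = Mul(-8, Add(Add(Mul(-5434, Pow(2633, -1)), -1818), 10157)) = Mul(-8, Add(Add(Mul(-5434, Rational(1, 2633)), -1818), 10157)) = Mul(-8, Add(Add(Rational(-5434, 2633), -1818), 10157)) = Mul(-8, Add(Rational(-4792228, 2633), 10157)) = Mul(-8, Rational(21951153, 2633)) = Rational(-175609224, 2633) ≈ -66696.)
Function('O')(M, N) = Add(-29, Mul(71, M, N)) (Function('O')(M, N) = Add(6, Mul(-1, Add(Mul(Mul(-71, M), N), 35))) = Add(6, Mul(-1, Add(Mul(-71, M, N), 35))) = Add(6, Mul(-1, Add(35, Mul(-71, M, N)))) = Add(6, Add(-35, Mul(71, M, N))) = Add(-29, Mul(71, M, N)))
Pow(Add(Function('O')(167, -205), o), Rational(1, 2)) = Pow(Add(Add(-29, Mul(71, 167, -205)), Rational(-175609224, 2633)), Rational(1, 2)) = Pow(Add(Add(-29, -2430685), Rational(-175609224, 2633)), Rational(1, 2)) = Pow(Add(-2430714, Rational(-175609224, 2633)), Rational(1, 2)) = Pow(Rational(-6575679186, 2633), Rational(1, 2)) = Mul(Rational(1, 2633), I, Pow(17313763296738, Rational(1, 2)))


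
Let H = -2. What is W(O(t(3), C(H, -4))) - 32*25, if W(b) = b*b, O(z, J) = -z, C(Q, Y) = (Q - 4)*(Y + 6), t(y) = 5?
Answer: -775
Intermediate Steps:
C(Q, Y) = (-4 + Q)*(6 + Y)
W(b) = b**2
W(O(t(3), C(H, -4))) - 32*25 = (-1*5)**2 - 32*25 = (-5)**2 - 800 = 25 - 800 = -775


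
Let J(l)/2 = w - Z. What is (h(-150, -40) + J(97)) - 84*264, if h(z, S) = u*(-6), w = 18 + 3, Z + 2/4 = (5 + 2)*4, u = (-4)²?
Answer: -22285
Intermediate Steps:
u = 16
Z = 55/2 (Z = -½ + (5 + 2)*4 = -½ + 7*4 = -½ + 28 = 55/2 ≈ 27.500)
w = 21
h(z, S) = -96 (h(z, S) = 16*(-6) = -96)
J(l) = -13 (J(l) = 2*(21 - 1*55/2) = 2*(21 - 55/2) = 2*(-13/2) = -13)
(h(-150, -40) + J(97)) - 84*264 = (-96 - 13) - 84*264 = -109 - 22176 = -22285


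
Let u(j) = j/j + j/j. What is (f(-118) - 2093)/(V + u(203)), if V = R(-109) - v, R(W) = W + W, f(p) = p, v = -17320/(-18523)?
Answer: 40954353/4018288 ≈ 10.192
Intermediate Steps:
v = 17320/18523 (v = -17320*(-1/18523) = 17320/18523 ≈ 0.93505)
u(j) = 2 (u(j) = 1 + 1 = 2)
R(W) = 2*W
V = -4055334/18523 (V = 2*(-109) - 1*17320/18523 = -218 - 17320/18523 = -4055334/18523 ≈ -218.94)
(f(-118) - 2093)/(V + u(203)) = (-118 - 2093)/(-4055334/18523 + 2) = -2211/(-4018288/18523) = -2211*(-18523/4018288) = 40954353/4018288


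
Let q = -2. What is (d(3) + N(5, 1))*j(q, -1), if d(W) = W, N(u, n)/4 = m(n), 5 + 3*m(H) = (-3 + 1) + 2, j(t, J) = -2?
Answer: 22/3 ≈ 7.3333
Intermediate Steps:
m(H) = -5/3 (m(H) = -5/3 + ((-3 + 1) + 2)/3 = -5/3 + (-2 + 2)/3 = -5/3 + (1/3)*0 = -5/3 + 0 = -5/3)
N(u, n) = -20/3 (N(u, n) = 4*(-5/3) = -20/3)
(d(3) + N(5, 1))*j(q, -1) = (3 - 20/3)*(-2) = -11/3*(-2) = 22/3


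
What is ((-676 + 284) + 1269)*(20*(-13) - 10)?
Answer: -236790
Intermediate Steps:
((-676 + 284) + 1269)*(20*(-13) - 10) = (-392 + 1269)*(-260 - 10) = 877*(-270) = -236790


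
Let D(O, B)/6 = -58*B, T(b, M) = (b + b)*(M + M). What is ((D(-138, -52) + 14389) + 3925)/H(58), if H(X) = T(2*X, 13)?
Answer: 18205/3016 ≈ 6.0361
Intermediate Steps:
T(b, M) = 4*M*b (T(b, M) = (2*b)*(2*M) = 4*M*b)
H(X) = 104*X (H(X) = 4*13*(2*X) = 104*X)
D(O, B) = -348*B (D(O, B) = 6*(-58*B) = -348*B)
((D(-138, -52) + 14389) + 3925)/H(58) = ((-348*(-52) + 14389) + 3925)/((104*58)) = ((18096 + 14389) + 3925)/6032 = (32485 + 3925)*(1/6032) = 36410*(1/6032) = 18205/3016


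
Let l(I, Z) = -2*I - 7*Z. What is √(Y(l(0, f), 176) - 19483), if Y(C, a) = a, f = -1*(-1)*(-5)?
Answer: I*√19307 ≈ 138.95*I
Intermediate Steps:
f = -5 (f = 1*(-5) = -5)
l(I, Z) = -7*Z - 2*I
√(Y(l(0, f), 176) - 19483) = √(176 - 19483) = √(-19307) = I*√19307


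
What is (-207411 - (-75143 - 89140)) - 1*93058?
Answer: -136186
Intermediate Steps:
(-207411 - (-75143 - 89140)) - 1*93058 = (-207411 - 1*(-164283)) - 93058 = (-207411 + 164283) - 93058 = -43128 - 93058 = -136186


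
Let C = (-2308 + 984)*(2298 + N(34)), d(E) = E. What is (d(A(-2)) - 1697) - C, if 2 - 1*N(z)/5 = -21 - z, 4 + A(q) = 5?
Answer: 3418196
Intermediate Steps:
A(q) = 1 (A(q) = -4 + 5 = 1)
N(z) = 115 + 5*z (N(z) = 10 - 5*(-21 - z) = 10 + (105 + 5*z) = 115 + 5*z)
C = -3419892 (C = (-2308 + 984)*(2298 + (115 + 5*34)) = -1324*(2298 + (115 + 170)) = -1324*(2298 + 285) = -1324*2583 = -3419892)
(d(A(-2)) - 1697) - C = (1 - 1697) - 1*(-3419892) = -1696 + 3419892 = 3418196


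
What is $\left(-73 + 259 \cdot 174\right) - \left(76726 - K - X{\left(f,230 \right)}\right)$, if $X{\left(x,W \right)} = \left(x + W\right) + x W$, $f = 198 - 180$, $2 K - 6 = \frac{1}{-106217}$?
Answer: $- \frac{5808370429}{212434} \approx -27342.0$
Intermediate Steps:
$K = \frac{637301}{212434}$ ($K = 3 + \frac{1}{2 \left(-106217\right)} = 3 + \frac{1}{2} \left(- \frac{1}{106217}\right) = 3 - \frac{1}{212434} = \frac{637301}{212434} \approx 3.0$)
$f = 18$ ($f = 198 - 180 = 18$)
$X{\left(x,W \right)} = W + x + W x$ ($X{\left(x,W \right)} = \left(W + x\right) + W x = W + x + W x$)
$\left(-73 + 259 \cdot 174\right) - \left(76726 - K - X{\left(f,230 \right)}\right) = \left(-73 + 259 \cdot 174\right) + \left(\left(\left(230 + 18 + 230 \cdot 18\right) + \frac{637301}{212434}\right) - 76726\right) = \left(-73 + 45066\right) + \left(\left(\left(230 + 18 + 4140\right) + \frac{637301}{212434}\right) - 76726\right) = 44993 + \left(\left(4388 + \frac{637301}{212434}\right) - 76726\right) = 44993 + \left(\frac{932797693}{212434} - 76726\right) = 44993 - \frac{15366413391}{212434} = - \frac{5808370429}{212434}$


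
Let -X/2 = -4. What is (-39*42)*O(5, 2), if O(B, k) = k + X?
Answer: -16380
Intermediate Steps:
X = 8 (X = -2*(-4) = 8)
O(B, k) = 8 + k (O(B, k) = k + 8 = 8 + k)
(-39*42)*O(5, 2) = (-39*42)*(8 + 2) = -1638*10 = -16380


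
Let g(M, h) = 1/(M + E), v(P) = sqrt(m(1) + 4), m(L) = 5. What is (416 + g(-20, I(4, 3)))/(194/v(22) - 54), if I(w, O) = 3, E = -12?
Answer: 39933/1024 ≈ 38.997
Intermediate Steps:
v(P) = 3 (v(P) = sqrt(5 + 4) = sqrt(9) = 3)
g(M, h) = 1/(-12 + M) (g(M, h) = 1/(M - 12) = 1/(-12 + M))
(416 + g(-20, I(4, 3)))/(194/v(22) - 54) = (416 + 1/(-12 - 20))/(194/3 - 54) = (416 + 1/(-32))/(194*(1/3) - 54) = (416 - 1/32)/(194/3 - 54) = 13311/(32*(32/3)) = (13311/32)*(3/32) = 39933/1024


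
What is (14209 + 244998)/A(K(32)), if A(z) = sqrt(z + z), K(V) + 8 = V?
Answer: 259207*sqrt(3)/12 ≈ 37413.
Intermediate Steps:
K(V) = -8 + V
A(z) = sqrt(2)*sqrt(z) (A(z) = sqrt(2*z) = sqrt(2)*sqrt(z))
(14209 + 244998)/A(K(32)) = (14209 + 244998)/((sqrt(2)*sqrt(-8 + 32))) = 259207/((sqrt(2)*sqrt(24))) = 259207/((sqrt(2)*(2*sqrt(6)))) = 259207/((4*sqrt(3))) = 259207*(sqrt(3)/12) = 259207*sqrt(3)/12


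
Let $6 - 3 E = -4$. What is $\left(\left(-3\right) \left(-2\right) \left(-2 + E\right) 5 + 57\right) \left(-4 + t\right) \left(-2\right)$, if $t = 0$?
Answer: $776$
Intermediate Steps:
$E = \frac{10}{3}$ ($E = 2 - - \frac{4}{3} = 2 + \frac{4}{3} = \frac{10}{3} \approx 3.3333$)
$\left(\left(-3\right) \left(-2\right) \left(-2 + E\right) 5 + 57\right) \left(-4 + t\right) \left(-2\right) = \left(\left(-3\right) \left(-2\right) \left(-2 + \frac{10}{3}\right) 5 + 57\right) \left(-4 + 0\right) \left(-2\right) = \left(6 \cdot \frac{4}{3} \cdot 5 + 57\right) \left(\left(-4\right) \left(-2\right)\right) = \left(6 \cdot \frac{20}{3} + 57\right) 8 = \left(40 + 57\right) 8 = 97 \cdot 8 = 776$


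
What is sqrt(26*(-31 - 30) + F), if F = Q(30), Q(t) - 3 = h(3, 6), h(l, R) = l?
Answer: 2*I*sqrt(395) ≈ 39.749*I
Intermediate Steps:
Q(t) = 6 (Q(t) = 3 + 3 = 6)
F = 6
sqrt(26*(-31 - 30) + F) = sqrt(26*(-31 - 30) + 6) = sqrt(26*(-61) + 6) = sqrt(-1586 + 6) = sqrt(-1580) = 2*I*sqrt(395)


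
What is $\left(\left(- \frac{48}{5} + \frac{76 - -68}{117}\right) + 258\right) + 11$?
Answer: $\frac{16941}{65} \approx 260.63$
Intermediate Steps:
$\left(\left(- \frac{48}{5} + \frac{76 - -68}{117}\right) + 258\right) + 11 = \left(\left(\left(-48\right) \frac{1}{5} + \left(76 + 68\right) \frac{1}{117}\right) + 258\right) + 11 = \left(\left(- \frac{48}{5} + 144 \cdot \frac{1}{117}\right) + 258\right) + 11 = \left(\left(- \frac{48}{5} + \frac{16}{13}\right) + 258\right) + 11 = \left(- \frac{544}{65} + 258\right) + 11 = \frac{16226}{65} + 11 = \frac{16941}{65}$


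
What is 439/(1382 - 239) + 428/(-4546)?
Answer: 753245/2598039 ≈ 0.28993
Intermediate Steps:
439/(1382 - 239) + 428/(-4546) = 439/1143 + 428*(-1/4546) = 439*(1/1143) - 214/2273 = 439/1143 - 214/2273 = 753245/2598039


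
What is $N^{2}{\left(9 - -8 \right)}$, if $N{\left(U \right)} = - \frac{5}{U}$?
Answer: $\frac{25}{289} \approx 0.086505$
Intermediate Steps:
$N^{2}{\left(9 - -8 \right)} = \left(- \frac{5}{9 - -8}\right)^{2} = \left(- \frac{5}{9 + 8}\right)^{2} = \left(- \frac{5}{17}\right)^{2} = \frac{25}{289}$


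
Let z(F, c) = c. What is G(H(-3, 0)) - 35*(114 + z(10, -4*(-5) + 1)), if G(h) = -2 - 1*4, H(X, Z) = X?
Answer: -4731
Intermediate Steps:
G(h) = -6 (G(h) = -2 - 4 = -6)
G(H(-3, 0)) - 35*(114 + z(10, -4*(-5) + 1)) = -6 - 35*(114 + (-4*(-5) + 1)) = -6 - 35*(114 + (20 + 1)) = -6 - 35*(114 + 21) = -6 - 35*135 = -6 - 4725 = -4731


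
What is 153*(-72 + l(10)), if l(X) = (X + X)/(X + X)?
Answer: -10863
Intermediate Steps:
l(X) = 1 (l(X) = (2*X)/((2*X)) = (2*X)*(1/(2*X)) = 1)
153*(-72 + l(10)) = 153*(-72 + 1) = 153*(-71) = -10863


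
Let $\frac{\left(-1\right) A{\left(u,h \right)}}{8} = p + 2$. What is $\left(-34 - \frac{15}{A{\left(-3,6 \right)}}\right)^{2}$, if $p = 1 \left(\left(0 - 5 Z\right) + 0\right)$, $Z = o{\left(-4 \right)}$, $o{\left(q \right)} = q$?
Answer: $\frac{35628961}{30976} \approx 1150.2$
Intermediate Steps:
$Z = -4$
$p = 20$ ($p = 1 \left(\left(0 - -20\right) + 0\right) = 1 \left(\left(0 + 20\right) + 0\right) = 1 \left(20 + 0\right) = 1 \cdot 20 = 20$)
$A{\left(u,h \right)} = -176$ ($A{\left(u,h \right)} = - 8 \left(20 + 2\right) = \left(-8\right) 22 = -176$)
$\left(-34 - \frac{15}{A{\left(-3,6 \right)}}\right)^{2} = \left(-34 - \frac{15}{-176}\right)^{2} = \left(-34 - - \frac{15}{176}\right)^{2} = \left(-34 + \frac{15}{176}\right)^{2} = \left(- \frac{5969}{176}\right)^{2} = \frac{35628961}{30976}$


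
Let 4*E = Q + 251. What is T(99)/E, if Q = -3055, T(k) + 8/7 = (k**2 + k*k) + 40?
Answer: -137486/4907 ≈ -28.018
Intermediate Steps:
T(k) = 272/7 + 2*k**2 (T(k) = -8/7 + ((k**2 + k*k) + 40) = -8/7 + ((k**2 + k**2) + 40) = -8/7 + (2*k**2 + 40) = -8/7 + (40 + 2*k**2) = 272/7 + 2*k**2)
E = -701 (E = (-3055 + 251)/4 = (1/4)*(-2804) = -701)
T(99)/E = (272/7 + 2*99**2)/(-701) = (272/7 + 2*9801)*(-1/701) = (272/7 + 19602)*(-1/701) = (137486/7)*(-1/701) = -137486/4907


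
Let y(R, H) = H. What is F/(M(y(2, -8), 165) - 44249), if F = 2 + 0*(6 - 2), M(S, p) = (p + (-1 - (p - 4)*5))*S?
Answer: -2/39121 ≈ -5.1123e-5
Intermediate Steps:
M(S, p) = S*(19 - 4*p) (M(S, p) = (p + (-1 - (-4 + p)*5))*S = (p + (-1 - (-20 + 5*p)))*S = (p + (-1 + (20 - 5*p)))*S = (p + (19 - 5*p))*S = (19 - 4*p)*S = S*(19 - 4*p))
F = 2 (F = 2 + 0*4 = 2 + 0 = 2)
F/(M(y(2, -8), 165) - 44249) = 2/(-8*(19 - 4*165) - 44249) = 2/(-8*(19 - 660) - 44249) = 2/(-8*(-641) - 44249) = 2/(5128 - 44249) = 2/(-39121) = -1/39121*2 = -2/39121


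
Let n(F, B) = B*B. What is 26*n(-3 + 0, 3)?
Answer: 234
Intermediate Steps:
n(F, B) = B²
26*n(-3 + 0, 3) = 26*3² = 26*9 = 234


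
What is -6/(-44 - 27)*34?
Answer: 204/71 ≈ 2.8732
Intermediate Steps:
-6/(-44 - 27)*34 = -6/(-71)*34 = -6*(-1/71)*34 = (6/71)*34 = 204/71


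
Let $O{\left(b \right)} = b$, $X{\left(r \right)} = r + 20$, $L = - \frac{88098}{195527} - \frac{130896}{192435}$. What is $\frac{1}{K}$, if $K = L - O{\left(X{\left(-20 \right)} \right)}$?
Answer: $- \frac{12542079415}{14182280274} \approx -0.88435$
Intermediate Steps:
$L = - \frac{14182280274}{12542079415}$ ($L = \left(-88098\right) \frac{1}{195527} - \frac{43632}{64145} = - \frac{88098}{195527} - \frac{43632}{64145} = - \frac{14182280274}{12542079415} \approx -1.1308$)
$X{\left(r \right)} = 20 + r$
$K = - \frac{14182280274}{12542079415}$ ($K = - \frac{14182280274}{12542079415} - \left(20 - 20\right) = - \frac{14182280274}{12542079415} - 0 = - \frac{14182280274}{12542079415} + 0 = - \frac{14182280274}{12542079415} \approx -1.1308$)
$\frac{1}{K} = \frac{1}{- \frac{14182280274}{12542079415}} = - \frac{12542079415}{14182280274}$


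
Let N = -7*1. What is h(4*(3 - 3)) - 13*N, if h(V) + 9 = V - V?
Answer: 82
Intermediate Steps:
N = -7
h(V) = -9 (h(V) = -9 + (V - V) = -9 + 0 = -9)
h(4*(3 - 3)) - 13*N = -9 - 13*(-7) = -9 + 91 = 82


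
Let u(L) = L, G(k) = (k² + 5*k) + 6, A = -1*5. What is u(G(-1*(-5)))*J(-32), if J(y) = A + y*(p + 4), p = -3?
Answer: -2072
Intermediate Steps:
A = -5
G(k) = 6 + k² + 5*k
J(y) = -5 + y (J(y) = -5 + y*(-3 + 4) = -5 + y*1 = -5 + y)
u(G(-1*(-5)))*J(-32) = (6 + (-1*(-5))² + 5*(-1*(-5)))*(-5 - 32) = (6 + 5² + 5*5)*(-37) = (6 + 25 + 25)*(-37) = 56*(-37) = -2072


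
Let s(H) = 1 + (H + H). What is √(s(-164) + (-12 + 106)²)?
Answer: √8509 ≈ 92.244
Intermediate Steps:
s(H) = 1 + 2*H
√(s(-164) + (-12 + 106)²) = √((1 + 2*(-164)) + (-12 + 106)²) = √((1 - 328) + 94²) = √(-327 + 8836) = √8509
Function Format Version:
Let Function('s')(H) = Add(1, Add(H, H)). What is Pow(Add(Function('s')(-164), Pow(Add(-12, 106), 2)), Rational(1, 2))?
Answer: Pow(8509, Rational(1, 2)) ≈ 92.244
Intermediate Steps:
Function('s')(H) = Add(1, Mul(2, H))
Pow(Add(Function('s')(-164), Pow(Add(-12, 106), 2)), Rational(1, 2)) = Pow(Add(Add(1, Mul(2, -164)), Pow(Add(-12, 106), 2)), Rational(1, 2)) = Pow(Add(Add(1, -328), Pow(94, 2)), Rational(1, 2)) = Pow(Add(-327, 8836), Rational(1, 2)) = Pow(8509, Rational(1, 2))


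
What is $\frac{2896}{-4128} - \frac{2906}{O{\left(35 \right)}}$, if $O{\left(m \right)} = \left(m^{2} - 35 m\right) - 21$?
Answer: $\frac{82883}{602} \approx 137.68$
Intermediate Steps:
$O{\left(m \right)} = -21 + m^{2} - 35 m$
$\frac{2896}{-4128} - \frac{2906}{O{\left(35 \right)}} = \frac{2896}{-4128} - \frac{2906}{-21 + 35^{2} - 1225} = 2896 \left(- \frac{1}{4128}\right) - \frac{2906}{-21 + 1225 - 1225} = - \frac{181}{258} - \frac{2906}{-21} = - \frac{181}{258} - - \frac{2906}{21} = - \frac{181}{258} + \frac{2906}{21} = \frac{82883}{602}$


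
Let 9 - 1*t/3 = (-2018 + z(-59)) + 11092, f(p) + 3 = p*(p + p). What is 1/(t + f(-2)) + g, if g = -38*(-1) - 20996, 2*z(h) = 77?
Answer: -1144537340/54611 ≈ -20958.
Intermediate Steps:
f(p) = -3 + 2*p**2 (f(p) = -3 + p*(p + p) = -3 + p*(2*p) = -3 + 2*p**2)
z(h) = 77/2 (z(h) = (1/2)*77 = 77/2)
t = -54621/2 (t = 27 - 3*((-2018 + 77/2) + 11092) = 27 - 3*(-3959/2 + 11092) = 27 - 3*18225/2 = 27 - 54675/2 = -54621/2 ≈ -27311.)
g = -20958 (g = 38 - 20996 = -20958)
1/(t + f(-2)) + g = 1/(-54621/2 + (-3 + 2*(-2)**2)) - 20958 = 1/(-54621/2 + (-3 + 2*4)) - 20958 = 1/(-54621/2 + (-3 + 8)) - 20958 = 1/(-54621/2 + 5) - 20958 = 1/(-54611/2) - 20958 = -2/54611 - 20958 = -1144537340/54611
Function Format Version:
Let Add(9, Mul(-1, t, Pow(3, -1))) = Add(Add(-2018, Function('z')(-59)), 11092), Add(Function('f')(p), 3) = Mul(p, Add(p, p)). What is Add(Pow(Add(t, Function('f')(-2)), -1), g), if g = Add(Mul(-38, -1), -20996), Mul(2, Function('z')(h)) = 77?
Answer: Rational(-1144537340, 54611) ≈ -20958.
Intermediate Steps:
Function('f')(p) = Add(-3, Mul(2, Pow(p, 2))) (Function('f')(p) = Add(-3, Mul(p, Add(p, p))) = Add(-3, Mul(p, Mul(2, p))) = Add(-3, Mul(2, Pow(p, 2))))
Function('z')(h) = Rational(77, 2) (Function('z')(h) = Mul(Rational(1, 2), 77) = Rational(77, 2))
t = Rational(-54621, 2) (t = Add(27, Mul(-3, Add(Add(-2018, Rational(77, 2)), 11092))) = Add(27, Mul(-3, Add(Rational(-3959, 2), 11092))) = Add(27, Mul(-3, Rational(18225, 2))) = Add(27, Rational(-54675, 2)) = Rational(-54621, 2) ≈ -27311.)
g = -20958 (g = Add(38, -20996) = -20958)
Add(Pow(Add(t, Function('f')(-2)), -1), g) = Add(Pow(Add(Rational(-54621, 2), Add(-3, Mul(2, Pow(-2, 2)))), -1), -20958) = Add(Pow(Add(Rational(-54621, 2), Add(-3, Mul(2, 4))), -1), -20958) = Add(Pow(Add(Rational(-54621, 2), Add(-3, 8)), -1), -20958) = Add(Pow(Add(Rational(-54621, 2), 5), -1), -20958) = Add(Pow(Rational(-54611, 2), -1), -20958) = Add(Rational(-2, 54611), -20958) = Rational(-1144537340, 54611)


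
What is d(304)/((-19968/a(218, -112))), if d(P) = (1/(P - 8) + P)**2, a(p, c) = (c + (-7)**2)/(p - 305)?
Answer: -56681101575/16911990784 ≈ -3.3515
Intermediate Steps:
a(p, c) = (49 + c)/(-305 + p) (a(p, c) = (c + 49)/(-305 + p) = (49 + c)/(-305 + p))
d(P) = (P + 1/(-8 + P))**2 (d(P) = (1/(-8 + P) + P)**2 = (P + 1/(-8 + P))**2)
d(304)/((-19968/a(218, -112))) = ((1 + 304**2 - 8*304)**2/(-8 + 304)**2)/((-19968*(-305 + 218)/(49 - 112))) = ((1 + 92416 - 2432)**2/296**2)/((-19968/(-63/(-87)))) = ((1/87616)*89985**2)/((-19968/((-1/87*(-63))))) = ((1/87616)*8097300225)/((-19968/21/29)) = 8097300225/(87616*((-19968*29/21))) = 8097300225/(87616*(-193024/7)) = (8097300225/87616)*(-7/193024) = -56681101575/16911990784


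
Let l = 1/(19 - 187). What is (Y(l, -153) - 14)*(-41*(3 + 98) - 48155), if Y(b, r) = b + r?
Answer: 61136203/7 ≈ 8.7337e+6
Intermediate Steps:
l = -1/168 (l = 1/(-168) = -1/168 ≈ -0.0059524)
(Y(l, -153) - 14)*(-41*(3 + 98) - 48155) = ((-1/168 - 153) - 14)*(-41*(3 + 98) - 48155) = (-25705/168 - 14)*(-41*101 - 48155) = -28057*(-4141 - 48155)/168 = -28057/168*(-52296) = 61136203/7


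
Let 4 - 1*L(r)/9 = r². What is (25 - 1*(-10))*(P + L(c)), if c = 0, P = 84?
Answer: 4200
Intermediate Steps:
L(r) = 36 - 9*r²
(25 - 1*(-10))*(P + L(c)) = (25 - 1*(-10))*(84 + (36 - 9*0²)) = (25 + 10)*(84 + (36 - 9*0)) = 35*(84 + (36 + 0)) = 35*(84 + 36) = 35*120 = 4200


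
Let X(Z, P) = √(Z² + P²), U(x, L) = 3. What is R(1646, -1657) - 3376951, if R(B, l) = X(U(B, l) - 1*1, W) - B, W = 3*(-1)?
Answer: -3378597 + √13 ≈ -3.3786e+6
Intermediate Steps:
W = -3
X(Z, P) = √(P² + Z²)
R(B, l) = √13 - B (R(B, l) = √((-3)² + (3 - 1*1)²) - B = √(9 + (3 - 1)²) - B = √(9 + 2²) - B = √(9 + 4) - B = √13 - B)
R(1646, -1657) - 3376951 = (√13 - 1*1646) - 3376951 = (√13 - 1646) - 3376951 = (-1646 + √13) - 3376951 = -3378597 + √13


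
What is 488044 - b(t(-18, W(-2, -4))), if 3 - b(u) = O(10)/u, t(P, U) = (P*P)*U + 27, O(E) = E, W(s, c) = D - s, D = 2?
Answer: 645678253/1323 ≈ 4.8804e+5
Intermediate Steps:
W(s, c) = 2 - s
t(P, U) = 27 + U*P² (t(P, U) = P²*U + 27 = U*P² + 27 = 27 + U*P²)
b(u) = 3 - 10/u
488044 - b(t(-18, W(-2, -4))) = 488044 - (3 - 10/(27 + (2 - 1*(-2))*(-18)²)) = 488044 - (3 - 10/(27 + (2 + 2)*324)) = 488044 - (3 - 10/(27 + 4*324)) = 488044 - (3 - 10/(27 + 1296)) = 488044 - (3 - 10/1323) = 488044 - 1*3959/1323 = 488044 - 3959/1323 = 645678253/1323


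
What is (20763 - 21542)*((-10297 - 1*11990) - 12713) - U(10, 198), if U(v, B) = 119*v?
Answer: 27263810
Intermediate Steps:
(20763 - 21542)*((-10297 - 1*11990) - 12713) - U(10, 198) = (20763 - 21542)*((-10297 - 1*11990) - 12713) - 119*10 = -779*((-10297 - 11990) - 12713) - 1*1190 = -779*(-22287 - 12713) - 1190 = -779*(-35000) - 1190 = 27265000 - 1190 = 27263810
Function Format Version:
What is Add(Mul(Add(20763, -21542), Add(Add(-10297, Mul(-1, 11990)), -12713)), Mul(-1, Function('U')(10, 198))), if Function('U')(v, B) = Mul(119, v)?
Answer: 27263810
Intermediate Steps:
Add(Mul(Add(20763, -21542), Add(Add(-10297, Mul(-1, 11990)), -12713)), Mul(-1, Function('U')(10, 198))) = Add(Mul(Add(20763, -21542), Add(Add(-10297, Mul(-1, 11990)), -12713)), Mul(-1, Mul(119, 10))) = Add(Mul(-779, Add(Add(-10297, -11990), -12713)), Mul(-1, 1190)) = Add(Mul(-779, Add(-22287, -12713)), -1190) = Add(Mul(-779, -35000), -1190) = Add(27265000, -1190) = 27263810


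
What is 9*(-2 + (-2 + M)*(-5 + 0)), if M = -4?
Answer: 252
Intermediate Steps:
9*(-2 + (-2 + M)*(-5 + 0)) = 9*(-2 + (-2 - 4)*(-5 + 0)) = 9*(-2 - 6*(-5)) = 9*(-2 + 30) = 9*28 = 252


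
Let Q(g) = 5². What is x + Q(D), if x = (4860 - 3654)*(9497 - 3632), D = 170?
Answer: 7073215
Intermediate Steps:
Q(g) = 25
x = 7073190 (x = 1206*5865 = 7073190)
x + Q(D) = 7073190 + 25 = 7073215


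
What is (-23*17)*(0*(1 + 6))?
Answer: 0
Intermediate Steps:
(-23*17)*(0*(1 + 6)) = -0*7 = -391*0 = 0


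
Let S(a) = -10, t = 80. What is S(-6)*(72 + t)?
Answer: -1520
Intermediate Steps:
S(-6)*(72 + t) = -10*(72 + 80) = -10*152 = -1520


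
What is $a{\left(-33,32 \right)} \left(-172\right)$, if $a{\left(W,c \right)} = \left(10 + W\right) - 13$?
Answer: $6192$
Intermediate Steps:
$a{\left(W,c \right)} = -3 + W$
$a{\left(-33,32 \right)} \left(-172\right) = \left(-3 - 33\right) \left(-172\right) = \left(-36\right) \left(-172\right) = 6192$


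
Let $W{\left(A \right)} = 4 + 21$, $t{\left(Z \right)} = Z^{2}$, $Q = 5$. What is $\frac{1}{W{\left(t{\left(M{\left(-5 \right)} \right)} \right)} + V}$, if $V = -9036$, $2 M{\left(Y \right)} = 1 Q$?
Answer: $- \frac{1}{9011} \approx -0.00011098$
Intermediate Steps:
$M{\left(Y \right)} = \frac{5}{2}$ ($M{\left(Y \right)} = \frac{1 \cdot 5}{2} = \frac{1}{2} \cdot 5 = \frac{5}{2}$)
$W{\left(A \right)} = 25$
$\frac{1}{W{\left(t{\left(M{\left(-5 \right)} \right)} \right)} + V} = \frac{1}{25 - 9036} = \frac{1}{-9011} = - \frac{1}{9011}$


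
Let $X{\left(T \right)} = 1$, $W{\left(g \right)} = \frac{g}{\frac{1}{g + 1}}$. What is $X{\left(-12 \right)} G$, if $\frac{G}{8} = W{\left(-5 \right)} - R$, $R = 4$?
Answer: $128$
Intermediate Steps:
$W{\left(g \right)} = g \left(1 + g\right)$ ($W{\left(g \right)} = \frac{g}{\frac{1}{1 + g}} = g \left(1 + g\right)$)
$G = 128$ ($G = 8 \left(- 5 \left(1 - 5\right) - 4\right) = 8 \left(\left(-5\right) \left(-4\right) - 4\right) = 8 \left(20 - 4\right) = 8 \cdot 16 = 128$)
$X{\left(-12 \right)} G = 1 \cdot 128 = 128$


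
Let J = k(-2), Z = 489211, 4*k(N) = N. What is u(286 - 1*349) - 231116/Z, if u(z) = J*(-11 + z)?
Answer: 17869691/489211 ≈ 36.528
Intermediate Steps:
k(N) = N/4
J = -½ (J = (¼)*(-2) = -½ ≈ -0.50000)
u(z) = 11/2 - z/2 (u(z) = -(-11 + z)/2 = 11/2 - z/2)
u(286 - 1*349) - 231116/Z = (11/2 - (286 - 1*349)/2) - 231116/489211 = (11/2 - (286 - 349)/2) - 231116/489211 = (11/2 - ½*(-63)) - 1*231116/489211 = (11/2 + 63/2) - 231116/489211 = 37 - 231116/489211 = 17869691/489211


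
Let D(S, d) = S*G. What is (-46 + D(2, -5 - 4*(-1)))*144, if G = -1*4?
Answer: -7776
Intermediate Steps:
G = -4
D(S, d) = -4*S (D(S, d) = S*(-4) = -4*S)
(-46 + D(2, -5 - 4*(-1)))*144 = (-46 - 4*2)*144 = (-46 - 8)*144 = -54*144 = -7776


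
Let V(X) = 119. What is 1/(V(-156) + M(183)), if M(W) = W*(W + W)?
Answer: 1/67097 ≈ 1.4904e-5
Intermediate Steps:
M(W) = 2*W**2 (M(W) = W*(2*W) = 2*W**2)
1/(V(-156) + M(183)) = 1/(119 + 2*183**2) = 1/(119 + 2*33489) = 1/(119 + 66978) = 1/67097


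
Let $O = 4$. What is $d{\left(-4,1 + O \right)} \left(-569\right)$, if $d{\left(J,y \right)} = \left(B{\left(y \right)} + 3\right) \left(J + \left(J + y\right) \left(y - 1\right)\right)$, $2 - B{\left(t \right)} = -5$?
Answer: $0$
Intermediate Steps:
$B{\left(t \right)} = 7$ ($B{\left(t \right)} = 2 - -5 = 2 + 5 = 7$)
$d{\left(J,y \right)} = 10 J + 10 \left(-1 + y\right) \left(J + y\right)$ ($d{\left(J,y \right)} = \left(7 + 3\right) \left(J + \left(J + y\right) \left(y - 1\right)\right) = 10 \left(J + \left(J + y\right) \left(-1 + y\right)\right) = 10 \left(J + \left(-1 + y\right) \left(J + y\right)\right) = 10 J + 10 \left(-1 + y\right) \left(J + y\right)$)
$d{\left(-4,1 + O \right)} \left(-569\right) = 10 \left(1 + 4\right) \left(-1 - 4 + \left(1 + 4\right)\right) \left(-569\right) = 10 \cdot 5 \left(-1 - 4 + 5\right) \left(-569\right) = 10 \cdot 5 \cdot 0 \left(-569\right) = 0 \left(-569\right) = 0$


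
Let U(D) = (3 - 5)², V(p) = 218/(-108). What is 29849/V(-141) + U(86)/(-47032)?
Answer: -18952085377/1281622 ≈ -14788.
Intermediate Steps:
V(p) = -109/54 (V(p) = 218*(-1/108) = -109/54)
U(D) = 4 (U(D) = (-2)² = 4)
29849/V(-141) + U(86)/(-47032) = 29849/(-109/54) + 4/(-47032) = 29849*(-54/109) + 4*(-1/47032) = -1611846/109 - 1/11758 = -18952085377/1281622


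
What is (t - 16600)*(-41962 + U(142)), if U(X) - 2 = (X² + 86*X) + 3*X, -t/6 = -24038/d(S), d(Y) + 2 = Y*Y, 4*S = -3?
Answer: 24629964784/23 ≈ 1.0709e+9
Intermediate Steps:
S = -¾ (S = (¼)*(-3) = -¾ ≈ -0.75000)
d(Y) = -2 + Y² (d(Y) = -2 + Y*Y = -2 + Y²)
t = -2307648/23 (t = -(-144228)/(-2 + (-¾)²) = -(-144228)/(-2 + 9/16) = -(-144228)/(-23/16) = -(-144228)*(-16)/23 = -6*384608/23 = -2307648/23 ≈ -1.0033e+5)
U(X) = 2 + X² + 89*X (U(X) = 2 + ((X² + 86*X) + 3*X) = 2 + (X² + 89*X) = 2 + X² + 89*X)
(t - 16600)*(-41962 + U(142)) = (-2307648/23 - 16600)*(-41962 + (2 + 142² + 89*142)) = -2689448*(-41962 + (2 + 20164 + 12638))/23 = -2689448*(-41962 + 32804)/23 = -2689448/23*(-9158) = 24629964784/23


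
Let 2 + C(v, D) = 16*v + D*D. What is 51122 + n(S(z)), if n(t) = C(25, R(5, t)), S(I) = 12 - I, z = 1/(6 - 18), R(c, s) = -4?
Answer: 51536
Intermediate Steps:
z = -1/12 (z = 1/(-12) = -1/12 ≈ -0.083333)
C(v, D) = -2 + D² + 16*v (C(v, D) = -2 + (16*v + D*D) = -2 + (16*v + D²) = -2 + (D² + 16*v) = -2 + D² + 16*v)
n(t) = 414 (n(t) = -2 + (-4)² + 16*25 = -2 + 16 + 400 = 414)
51122 + n(S(z)) = 51122 + 414 = 51536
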